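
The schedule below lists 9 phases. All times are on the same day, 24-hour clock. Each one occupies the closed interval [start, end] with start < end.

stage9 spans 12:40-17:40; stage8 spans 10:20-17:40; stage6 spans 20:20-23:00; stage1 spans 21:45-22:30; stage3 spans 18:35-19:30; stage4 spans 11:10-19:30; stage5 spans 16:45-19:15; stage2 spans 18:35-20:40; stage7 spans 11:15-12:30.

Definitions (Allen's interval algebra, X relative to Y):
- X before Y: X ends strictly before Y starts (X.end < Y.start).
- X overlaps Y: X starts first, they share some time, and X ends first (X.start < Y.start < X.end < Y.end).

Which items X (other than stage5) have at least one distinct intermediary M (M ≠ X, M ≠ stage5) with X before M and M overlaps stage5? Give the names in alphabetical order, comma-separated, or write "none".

Target stage5 = [16:45, 19:15].
Intermediaries M with M overlaps stage5: stage8, stage9.
Via stage8 — items with X before stage8: none.
Via stage9 — items with X before stage9: stage7.
Union: stage7.

stage7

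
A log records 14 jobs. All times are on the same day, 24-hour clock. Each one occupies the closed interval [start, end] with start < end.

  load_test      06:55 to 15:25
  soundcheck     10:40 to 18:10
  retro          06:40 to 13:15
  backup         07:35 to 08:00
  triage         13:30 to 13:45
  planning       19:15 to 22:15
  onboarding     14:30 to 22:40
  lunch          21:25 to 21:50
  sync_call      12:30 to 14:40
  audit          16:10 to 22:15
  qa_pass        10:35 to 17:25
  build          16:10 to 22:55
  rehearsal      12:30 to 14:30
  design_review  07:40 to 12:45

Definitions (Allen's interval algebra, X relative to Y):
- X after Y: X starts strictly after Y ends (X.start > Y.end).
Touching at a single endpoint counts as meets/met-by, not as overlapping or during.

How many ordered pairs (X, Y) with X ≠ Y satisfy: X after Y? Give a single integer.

Checking all 182 ordered pairs for relation 'after'; matching pairs in alphabetical order:
(audit, backup): audit after backup ✓
(audit, design_review): audit after design_review ✓
(audit, load_test): audit after load_test ✓
(audit, rehearsal): audit after rehearsal ✓
(audit, retro): audit after retro ✓
(audit, sync_call): audit after sync_call ✓
(audit, triage): audit after triage ✓
(build, backup): build after backup ✓
(build, design_review): build after design_review ✓
(build, load_test): build after load_test ✓
(build, rehearsal): build after rehearsal ✓
(build, retro): build after retro ✓
(build, sync_call): build after sync_call ✓
(build, triage): build after triage ✓
(lunch, backup): lunch after backup ✓
(lunch, design_review): lunch after design_review ✓
(lunch, load_test): lunch after load_test ✓
(lunch, qa_pass): lunch after qa_pass ✓
(lunch, rehearsal): lunch after rehearsal ✓
(lunch, retro): lunch after retro ✓
(lunch, soundcheck): lunch after soundcheck ✓
(lunch, sync_call): lunch after sync_call ✓
(lunch, triage): lunch after triage ✓
(onboarding, backup): onboarding after backup ✓
... plus 19 further pairs not listed.
Count: 43.

43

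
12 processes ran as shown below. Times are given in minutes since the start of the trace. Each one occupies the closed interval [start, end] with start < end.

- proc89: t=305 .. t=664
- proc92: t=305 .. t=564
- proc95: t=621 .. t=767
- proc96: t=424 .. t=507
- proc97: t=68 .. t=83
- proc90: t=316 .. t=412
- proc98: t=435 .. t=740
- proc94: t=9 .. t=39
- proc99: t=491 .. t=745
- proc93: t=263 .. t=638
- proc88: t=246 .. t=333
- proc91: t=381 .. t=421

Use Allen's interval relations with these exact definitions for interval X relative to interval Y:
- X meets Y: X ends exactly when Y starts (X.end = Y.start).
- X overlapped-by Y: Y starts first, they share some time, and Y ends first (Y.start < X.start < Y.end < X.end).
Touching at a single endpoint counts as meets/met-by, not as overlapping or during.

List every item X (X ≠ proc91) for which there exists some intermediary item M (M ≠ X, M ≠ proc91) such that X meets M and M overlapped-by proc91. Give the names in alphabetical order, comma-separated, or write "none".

none

Target proc91 = [t=381, t=421].
Intermediaries M with M overlapped-by proc91: none.
Union: none.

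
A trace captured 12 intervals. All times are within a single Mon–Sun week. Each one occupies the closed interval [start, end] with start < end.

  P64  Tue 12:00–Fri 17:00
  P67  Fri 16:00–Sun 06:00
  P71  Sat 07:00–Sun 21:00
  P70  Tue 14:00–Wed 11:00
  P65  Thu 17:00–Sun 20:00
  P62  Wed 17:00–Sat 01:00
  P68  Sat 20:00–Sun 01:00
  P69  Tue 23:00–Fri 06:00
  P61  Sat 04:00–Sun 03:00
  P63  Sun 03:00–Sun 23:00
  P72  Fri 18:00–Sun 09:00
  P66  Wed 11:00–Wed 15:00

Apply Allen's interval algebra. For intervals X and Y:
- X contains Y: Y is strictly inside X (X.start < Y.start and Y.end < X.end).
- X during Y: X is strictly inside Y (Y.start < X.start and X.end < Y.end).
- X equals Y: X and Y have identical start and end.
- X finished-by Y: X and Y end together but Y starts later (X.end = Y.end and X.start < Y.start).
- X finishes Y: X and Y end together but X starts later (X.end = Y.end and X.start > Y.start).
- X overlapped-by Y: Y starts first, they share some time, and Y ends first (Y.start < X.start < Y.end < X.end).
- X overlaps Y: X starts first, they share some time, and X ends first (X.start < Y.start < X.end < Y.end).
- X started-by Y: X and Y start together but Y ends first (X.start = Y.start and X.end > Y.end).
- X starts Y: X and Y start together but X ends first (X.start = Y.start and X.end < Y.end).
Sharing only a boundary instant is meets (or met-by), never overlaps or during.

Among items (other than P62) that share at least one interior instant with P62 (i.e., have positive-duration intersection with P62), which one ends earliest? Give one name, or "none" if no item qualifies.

P69

Target P62 = [Wed 17:00, Sat 01:00].
P61 [Sat 04:00, Sun 03:00] → after → excluded.
P63 [Sun 03:00, Sun 23:00] → after → excluded.
P64 [Tue 12:00, Fri 17:00] → overlaps → candidate.
P65 [Thu 17:00, Sun 20:00] → overlapped-by → candidate.
P66 [Wed 11:00, Wed 15:00] → before → excluded.
P67 [Fri 16:00, Sun 06:00] → overlapped-by → candidate.
P68 [Sat 20:00, Sun 01:00] → after → excluded.
P69 [Tue 23:00, Fri 06:00] → overlaps → candidate.
P70 [Tue 14:00, Wed 11:00] → before → excluded.
P71 [Sat 07:00, Sun 21:00] → after → excluded.
P72 [Fri 18:00, Sun 09:00] → overlapped-by → candidate.
Among candidates, earliest end is Fri 06:00 → P69.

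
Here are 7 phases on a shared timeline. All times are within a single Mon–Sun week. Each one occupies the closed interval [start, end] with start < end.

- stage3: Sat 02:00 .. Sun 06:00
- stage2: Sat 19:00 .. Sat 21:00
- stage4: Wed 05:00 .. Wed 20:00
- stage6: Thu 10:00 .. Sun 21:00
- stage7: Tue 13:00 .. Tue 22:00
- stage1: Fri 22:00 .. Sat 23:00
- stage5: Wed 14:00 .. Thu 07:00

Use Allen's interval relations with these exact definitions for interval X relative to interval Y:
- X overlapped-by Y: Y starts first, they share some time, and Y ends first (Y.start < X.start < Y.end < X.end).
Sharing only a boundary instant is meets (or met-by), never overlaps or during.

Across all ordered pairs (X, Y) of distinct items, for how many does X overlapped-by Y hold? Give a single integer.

2

Checking all 42 ordered pairs for relation 'overlapped-by'; matching pairs in alphabetical order:
(stage3, stage1): stage3 overlapped-by stage1 ✓
(stage5, stage4): stage5 overlapped-by stage4 ✓
Count: 2.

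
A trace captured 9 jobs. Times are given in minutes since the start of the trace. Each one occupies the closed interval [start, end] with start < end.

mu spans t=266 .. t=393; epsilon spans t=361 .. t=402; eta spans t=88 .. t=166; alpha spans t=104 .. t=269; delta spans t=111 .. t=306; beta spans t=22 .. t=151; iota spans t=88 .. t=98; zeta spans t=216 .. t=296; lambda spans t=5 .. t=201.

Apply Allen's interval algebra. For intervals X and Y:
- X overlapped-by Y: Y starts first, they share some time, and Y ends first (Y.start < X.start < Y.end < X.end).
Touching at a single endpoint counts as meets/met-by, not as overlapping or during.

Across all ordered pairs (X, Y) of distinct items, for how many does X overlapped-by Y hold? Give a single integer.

Checking all 72 ordered pairs for relation 'overlapped-by'; matching pairs in alphabetical order:
(alpha, beta): alpha overlapped-by beta ✓
(alpha, eta): alpha overlapped-by eta ✓
(alpha, lambda): alpha overlapped-by lambda ✓
(delta, alpha): delta overlapped-by alpha ✓
(delta, beta): delta overlapped-by beta ✓
(delta, eta): delta overlapped-by eta ✓
(delta, lambda): delta overlapped-by lambda ✓
(epsilon, mu): epsilon overlapped-by mu ✓
(eta, beta): eta overlapped-by beta ✓
(mu, alpha): mu overlapped-by alpha ✓
(mu, delta): mu overlapped-by delta ✓
(mu, zeta): mu overlapped-by zeta ✓
(zeta, alpha): zeta overlapped-by alpha ✓
Count: 13.

13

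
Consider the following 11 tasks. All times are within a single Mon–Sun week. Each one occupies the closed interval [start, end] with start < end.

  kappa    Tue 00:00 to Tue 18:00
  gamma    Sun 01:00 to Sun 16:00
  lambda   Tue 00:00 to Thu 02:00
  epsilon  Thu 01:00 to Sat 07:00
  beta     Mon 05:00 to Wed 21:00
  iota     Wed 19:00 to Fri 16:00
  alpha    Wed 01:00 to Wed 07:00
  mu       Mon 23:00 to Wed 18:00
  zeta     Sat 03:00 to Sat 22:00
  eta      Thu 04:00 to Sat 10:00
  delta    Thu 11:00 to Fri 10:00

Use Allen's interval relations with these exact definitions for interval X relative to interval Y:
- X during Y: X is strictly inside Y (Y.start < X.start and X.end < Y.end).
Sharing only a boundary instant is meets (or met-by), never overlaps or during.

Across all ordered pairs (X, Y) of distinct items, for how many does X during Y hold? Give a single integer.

Checking all 110 ordered pairs for relation 'during'; matching pairs in alphabetical order:
(alpha, beta): alpha during beta ✓
(alpha, lambda): alpha during lambda ✓
(alpha, mu): alpha during mu ✓
(delta, epsilon): delta during epsilon ✓
(delta, eta): delta during eta ✓
(delta, iota): delta during iota ✓
(kappa, beta): kappa during beta ✓
(kappa, mu): kappa during mu ✓
(mu, beta): mu during beta ✓
Count: 9.

9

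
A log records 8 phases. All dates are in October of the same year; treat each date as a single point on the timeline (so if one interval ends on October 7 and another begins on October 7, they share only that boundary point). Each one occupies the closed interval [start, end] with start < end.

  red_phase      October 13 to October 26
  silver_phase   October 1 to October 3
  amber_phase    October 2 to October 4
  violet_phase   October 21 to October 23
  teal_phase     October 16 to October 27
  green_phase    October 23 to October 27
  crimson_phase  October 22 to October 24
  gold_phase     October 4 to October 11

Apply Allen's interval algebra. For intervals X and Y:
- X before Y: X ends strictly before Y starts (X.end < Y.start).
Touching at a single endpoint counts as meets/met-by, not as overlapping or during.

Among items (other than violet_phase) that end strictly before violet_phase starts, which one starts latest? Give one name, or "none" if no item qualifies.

Target violet_phase = [October 21, October 23].
amber_phase [October 2, October 4] → before → candidate.
crimson_phase [October 22, October 24] → overlapped-by → excluded.
gold_phase [October 4, October 11] → before → candidate.
green_phase [October 23, October 27] → met-by → excluded.
red_phase [October 13, October 26] → contains → excluded.
silver_phase [October 1, October 3] → before → candidate.
teal_phase [October 16, October 27] → contains → excluded.
Among candidates, latest start is October 4 → gold_phase.

gold_phase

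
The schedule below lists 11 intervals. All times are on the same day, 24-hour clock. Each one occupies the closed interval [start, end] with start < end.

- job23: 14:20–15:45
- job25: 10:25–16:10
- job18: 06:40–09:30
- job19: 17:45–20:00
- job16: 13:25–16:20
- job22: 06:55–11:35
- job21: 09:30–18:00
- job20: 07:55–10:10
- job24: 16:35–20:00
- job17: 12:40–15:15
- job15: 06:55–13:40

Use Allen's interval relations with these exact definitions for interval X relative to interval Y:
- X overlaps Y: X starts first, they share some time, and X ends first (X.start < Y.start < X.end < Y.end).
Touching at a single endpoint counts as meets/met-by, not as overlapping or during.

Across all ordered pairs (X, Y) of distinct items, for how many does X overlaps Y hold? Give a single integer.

Checking all 110 ordered pairs for relation 'overlaps'; matching pairs in alphabetical order:
(job15, job16): job15 overlaps job16 ✓
(job15, job17): job15 overlaps job17 ✓
(job15, job21): job15 overlaps job21 ✓
(job15, job25): job15 overlaps job25 ✓
(job17, job16): job17 overlaps job16 ✓
(job17, job23): job17 overlaps job23 ✓
(job18, job15): job18 overlaps job15 ✓
(job18, job20): job18 overlaps job20 ✓
(job18, job22): job18 overlaps job22 ✓
(job20, job21): job20 overlaps job21 ✓
(job21, job19): job21 overlaps job19 ✓
(job21, job24): job21 overlaps job24 ✓
(job22, job21): job22 overlaps job21 ✓
(job22, job25): job22 overlaps job25 ✓
(job25, job16): job25 overlaps job16 ✓
Count: 15.

15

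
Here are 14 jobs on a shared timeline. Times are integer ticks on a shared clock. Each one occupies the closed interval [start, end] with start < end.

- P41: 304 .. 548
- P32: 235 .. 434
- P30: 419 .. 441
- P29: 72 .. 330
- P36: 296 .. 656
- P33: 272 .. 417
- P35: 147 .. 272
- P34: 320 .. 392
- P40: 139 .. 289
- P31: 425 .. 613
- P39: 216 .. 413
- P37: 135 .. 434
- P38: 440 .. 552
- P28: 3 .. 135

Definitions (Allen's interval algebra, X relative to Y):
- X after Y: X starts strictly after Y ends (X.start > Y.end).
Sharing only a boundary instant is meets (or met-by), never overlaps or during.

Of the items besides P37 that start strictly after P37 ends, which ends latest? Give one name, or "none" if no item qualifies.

Target P37 = [135, 434].
P28 [3, 135] → meets → excluded.
P29 [72, 330] → overlaps → excluded.
P30 [419, 441] → overlapped-by → excluded.
P31 [425, 613] → overlapped-by → excluded.
P32 [235, 434] → finishes → excluded.
P33 [272, 417] → during → excluded.
P34 [320, 392] → during → excluded.
P35 [147, 272] → during → excluded.
P36 [296, 656] → overlapped-by → excluded.
P38 [440, 552] → after → candidate.
P39 [216, 413] → during → excluded.
P40 [139, 289] → during → excluded.
P41 [304, 548] → overlapped-by → excluded.
Among candidates, latest end is 552 → P38.

P38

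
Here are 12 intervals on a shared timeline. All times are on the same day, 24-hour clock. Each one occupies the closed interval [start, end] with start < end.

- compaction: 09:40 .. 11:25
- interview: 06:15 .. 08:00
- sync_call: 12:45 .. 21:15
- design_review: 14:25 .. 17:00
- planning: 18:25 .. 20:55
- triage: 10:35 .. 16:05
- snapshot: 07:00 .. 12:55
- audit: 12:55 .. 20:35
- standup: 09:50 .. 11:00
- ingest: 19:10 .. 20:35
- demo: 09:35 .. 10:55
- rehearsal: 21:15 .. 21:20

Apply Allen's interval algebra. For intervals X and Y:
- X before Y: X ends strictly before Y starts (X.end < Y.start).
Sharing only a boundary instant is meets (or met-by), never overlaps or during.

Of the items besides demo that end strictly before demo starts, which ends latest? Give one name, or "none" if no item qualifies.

Target demo = [09:35, 10:55].
audit [12:55, 20:35] → after → excluded.
compaction [09:40, 11:25] → overlapped-by → excluded.
design_review [14:25, 17:00] → after → excluded.
ingest [19:10, 20:35] → after → excluded.
interview [06:15, 08:00] → before → candidate.
planning [18:25, 20:55] → after → excluded.
rehearsal [21:15, 21:20] → after → excluded.
snapshot [07:00, 12:55] → contains → excluded.
standup [09:50, 11:00] → overlapped-by → excluded.
sync_call [12:45, 21:15] → after → excluded.
triage [10:35, 16:05] → overlapped-by → excluded.
Among candidates, latest end is 08:00 → interview.

interview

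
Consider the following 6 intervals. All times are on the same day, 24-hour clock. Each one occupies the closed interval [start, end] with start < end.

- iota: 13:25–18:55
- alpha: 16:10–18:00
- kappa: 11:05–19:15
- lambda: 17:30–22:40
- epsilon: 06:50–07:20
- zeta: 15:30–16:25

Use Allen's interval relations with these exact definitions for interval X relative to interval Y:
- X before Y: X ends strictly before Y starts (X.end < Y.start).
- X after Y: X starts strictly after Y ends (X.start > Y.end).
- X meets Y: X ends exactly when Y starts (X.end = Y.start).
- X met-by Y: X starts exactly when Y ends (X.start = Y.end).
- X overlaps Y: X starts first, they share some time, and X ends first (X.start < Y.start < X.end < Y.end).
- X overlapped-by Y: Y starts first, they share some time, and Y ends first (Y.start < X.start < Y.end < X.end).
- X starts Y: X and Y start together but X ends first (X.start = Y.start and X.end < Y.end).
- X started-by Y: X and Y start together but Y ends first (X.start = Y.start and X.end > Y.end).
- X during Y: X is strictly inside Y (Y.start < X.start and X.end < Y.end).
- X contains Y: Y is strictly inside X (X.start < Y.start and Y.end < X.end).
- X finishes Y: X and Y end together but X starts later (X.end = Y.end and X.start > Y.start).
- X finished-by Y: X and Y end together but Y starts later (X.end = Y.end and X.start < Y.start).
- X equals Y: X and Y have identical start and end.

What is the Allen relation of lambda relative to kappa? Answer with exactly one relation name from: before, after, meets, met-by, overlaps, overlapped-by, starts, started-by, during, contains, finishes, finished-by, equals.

overlapped-by

lambda = [17:30, 22:40]; kappa = [11:05, 19:15].
Compare endpoints: lambda.start > kappa.start, lambda.start < kappa.end, lambda.end > kappa.start, lambda.end > kappa.end.
That pattern is 'overlapped-by'.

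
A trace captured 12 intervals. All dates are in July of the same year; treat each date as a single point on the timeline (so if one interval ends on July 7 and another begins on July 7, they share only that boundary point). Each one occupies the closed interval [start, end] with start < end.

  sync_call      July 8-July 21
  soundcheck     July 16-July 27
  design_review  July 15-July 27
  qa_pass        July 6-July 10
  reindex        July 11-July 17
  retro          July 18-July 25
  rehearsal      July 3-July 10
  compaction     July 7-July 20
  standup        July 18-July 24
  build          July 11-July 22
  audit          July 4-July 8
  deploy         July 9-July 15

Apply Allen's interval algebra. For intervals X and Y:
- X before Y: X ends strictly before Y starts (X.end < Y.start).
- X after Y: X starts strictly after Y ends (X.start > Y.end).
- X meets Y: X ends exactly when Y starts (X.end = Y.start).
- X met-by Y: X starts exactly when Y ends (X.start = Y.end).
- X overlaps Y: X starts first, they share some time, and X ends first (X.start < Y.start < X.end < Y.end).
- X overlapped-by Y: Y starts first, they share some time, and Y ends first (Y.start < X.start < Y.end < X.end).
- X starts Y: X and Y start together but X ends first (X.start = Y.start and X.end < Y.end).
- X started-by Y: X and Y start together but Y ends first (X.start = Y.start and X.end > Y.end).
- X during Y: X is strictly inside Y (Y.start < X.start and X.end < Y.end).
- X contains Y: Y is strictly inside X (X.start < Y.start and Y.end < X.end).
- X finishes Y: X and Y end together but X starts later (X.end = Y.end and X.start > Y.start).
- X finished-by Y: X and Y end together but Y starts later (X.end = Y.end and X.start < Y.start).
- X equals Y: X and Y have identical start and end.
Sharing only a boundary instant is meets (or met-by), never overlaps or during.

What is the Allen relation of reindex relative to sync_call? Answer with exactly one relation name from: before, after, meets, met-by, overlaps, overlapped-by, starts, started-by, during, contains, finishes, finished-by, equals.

during

reindex = [July 11, July 17]; sync_call = [July 8, July 21].
Compare endpoints: reindex.start > sync_call.start, reindex.start < sync_call.end, reindex.end > sync_call.start, reindex.end < sync_call.end.
That pattern is 'during'.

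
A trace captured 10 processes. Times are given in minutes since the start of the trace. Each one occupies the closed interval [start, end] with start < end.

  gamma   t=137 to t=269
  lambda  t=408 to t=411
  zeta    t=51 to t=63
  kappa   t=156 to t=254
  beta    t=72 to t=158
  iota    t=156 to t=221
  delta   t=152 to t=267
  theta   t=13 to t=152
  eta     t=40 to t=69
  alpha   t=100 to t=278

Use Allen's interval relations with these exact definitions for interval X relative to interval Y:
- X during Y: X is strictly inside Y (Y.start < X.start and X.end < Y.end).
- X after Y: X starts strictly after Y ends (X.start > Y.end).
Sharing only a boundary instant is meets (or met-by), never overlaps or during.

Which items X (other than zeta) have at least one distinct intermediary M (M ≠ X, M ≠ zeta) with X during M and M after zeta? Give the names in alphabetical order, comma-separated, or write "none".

Target zeta = [t=51, t=63].
Intermediaries M with M after zeta: alpha, beta, delta, gamma, iota, kappa, lambda.
Via alpha — items with X during alpha: delta, gamma, iota, kappa.
Via beta — items with X during beta: none.
Via delta — items with X during delta: iota, kappa.
Via gamma — items with X during gamma: delta, iota, kappa.
Via iota — items with X during iota: none.
Via kappa — items with X during kappa: none.
Via lambda — items with X during lambda: none.
Union: delta, gamma, iota, kappa.

delta, gamma, iota, kappa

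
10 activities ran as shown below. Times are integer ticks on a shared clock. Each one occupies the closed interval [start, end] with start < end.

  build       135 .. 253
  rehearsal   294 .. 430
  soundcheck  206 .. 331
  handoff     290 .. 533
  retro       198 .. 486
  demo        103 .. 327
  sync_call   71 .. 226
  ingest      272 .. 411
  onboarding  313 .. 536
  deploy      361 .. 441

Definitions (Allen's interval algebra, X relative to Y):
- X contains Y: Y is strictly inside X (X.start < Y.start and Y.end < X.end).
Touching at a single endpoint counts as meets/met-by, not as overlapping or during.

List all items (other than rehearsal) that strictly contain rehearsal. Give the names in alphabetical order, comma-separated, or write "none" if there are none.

Target rehearsal = [294, 430].
build [135, 253] → before → no.
demo [103, 327] → overlaps → no.
deploy [361, 441] → overlapped-by → no.
handoff [290, 533] → contains → yes.
ingest [272, 411] → overlaps → no.
onboarding [313, 536] → overlapped-by → no.
retro [198, 486] → contains → yes.
soundcheck [206, 331] → overlaps → no.
sync_call [71, 226] → before → no.
Result: handoff, retro.

handoff, retro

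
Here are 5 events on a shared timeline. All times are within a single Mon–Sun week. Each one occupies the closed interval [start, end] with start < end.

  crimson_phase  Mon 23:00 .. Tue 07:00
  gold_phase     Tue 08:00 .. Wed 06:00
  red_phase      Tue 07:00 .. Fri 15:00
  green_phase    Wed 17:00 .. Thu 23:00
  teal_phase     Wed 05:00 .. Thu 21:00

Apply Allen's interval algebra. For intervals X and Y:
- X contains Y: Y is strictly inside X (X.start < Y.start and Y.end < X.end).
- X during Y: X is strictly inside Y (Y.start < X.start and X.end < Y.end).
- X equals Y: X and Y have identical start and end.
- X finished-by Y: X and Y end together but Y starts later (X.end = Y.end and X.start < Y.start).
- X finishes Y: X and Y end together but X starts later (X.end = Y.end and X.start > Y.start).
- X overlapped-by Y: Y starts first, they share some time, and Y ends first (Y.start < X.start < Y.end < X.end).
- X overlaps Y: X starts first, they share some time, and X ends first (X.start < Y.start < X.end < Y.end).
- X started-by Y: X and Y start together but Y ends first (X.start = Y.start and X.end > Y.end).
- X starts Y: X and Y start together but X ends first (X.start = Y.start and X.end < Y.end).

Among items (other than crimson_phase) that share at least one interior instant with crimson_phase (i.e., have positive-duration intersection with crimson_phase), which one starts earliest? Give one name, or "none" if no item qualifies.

none

Target crimson_phase = [Mon 23:00, Tue 07:00].
gold_phase [Tue 08:00, Wed 06:00] → after → excluded.
green_phase [Wed 17:00, Thu 23:00] → after → excluded.
red_phase [Tue 07:00, Fri 15:00] → met-by → excluded.
teal_phase [Wed 05:00, Thu 21:00] → after → excluded.
No candidates → none.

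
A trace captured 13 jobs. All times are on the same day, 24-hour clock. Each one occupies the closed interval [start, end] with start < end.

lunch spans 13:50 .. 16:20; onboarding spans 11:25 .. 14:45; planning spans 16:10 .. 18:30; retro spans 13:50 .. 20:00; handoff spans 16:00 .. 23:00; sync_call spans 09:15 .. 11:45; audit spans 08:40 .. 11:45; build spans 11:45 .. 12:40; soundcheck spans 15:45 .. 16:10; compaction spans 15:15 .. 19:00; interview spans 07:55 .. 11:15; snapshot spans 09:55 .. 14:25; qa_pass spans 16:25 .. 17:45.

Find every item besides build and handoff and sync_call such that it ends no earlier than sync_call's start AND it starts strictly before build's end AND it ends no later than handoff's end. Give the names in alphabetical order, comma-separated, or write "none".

audit, interview, onboarding, snapshot

Conditions: its end is no earlier than sync_call's start (X.end >= 09:15) AND its start is strictly before build's end (X.start < 12:40) AND its end is no later than handoff's end (X.end <= 23:00).
audit: end 11:45 >= 09:15? ✓; start 08:40 < 12:40? ✓; end 11:45 <= 23:00? ✓ → yes.
compaction: end 19:00 >= 09:15? ✓; start 15:15 < 12:40? ✗; end 19:00 <= 23:00? ✓ → no.
interview: end 11:15 >= 09:15? ✓; start 07:55 < 12:40? ✓; end 11:15 <= 23:00? ✓ → yes.
lunch: end 16:20 >= 09:15? ✓; start 13:50 < 12:40? ✗; end 16:20 <= 23:00? ✓ → no.
onboarding: end 14:45 >= 09:15? ✓; start 11:25 < 12:40? ✓; end 14:45 <= 23:00? ✓ → yes.
planning: end 18:30 >= 09:15? ✓; start 16:10 < 12:40? ✗; end 18:30 <= 23:00? ✓ → no.
qa_pass: end 17:45 >= 09:15? ✓; start 16:25 < 12:40? ✗; end 17:45 <= 23:00? ✓ → no.
retro: end 20:00 >= 09:15? ✓; start 13:50 < 12:40? ✗; end 20:00 <= 23:00? ✓ → no.
snapshot: end 14:25 >= 09:15? ✓; start 09:55 < 12:40? ✓; end 14:25 <= 23:00? ✓ → yes.
soundcheck: end 16:10 >= 09:15? ✓; start 15:45 < 12:40? ✗; end 16:10 <= 23:00? ✓ → no.
Result: audit, interview, onboarding, snapshot.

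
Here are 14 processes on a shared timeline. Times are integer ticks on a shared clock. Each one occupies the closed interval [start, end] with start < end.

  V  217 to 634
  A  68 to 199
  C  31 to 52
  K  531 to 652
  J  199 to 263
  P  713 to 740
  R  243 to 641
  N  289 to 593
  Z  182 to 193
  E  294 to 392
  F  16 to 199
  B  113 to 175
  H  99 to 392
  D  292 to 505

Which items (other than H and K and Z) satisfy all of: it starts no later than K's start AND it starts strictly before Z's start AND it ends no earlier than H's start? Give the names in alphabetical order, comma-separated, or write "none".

Conditions: its start is no later than K's start (X.start <= 531) AND its start is strictly before Z's start (X.start < 182) AND its end is no earlier than H's start (X.end >= 99).
A: start 68 <= 531? ✓; start 68 < 182? ✓; end 199 >= 99? ✓ → yes.
B: start 113 <= 531? ✓; start 113 < 182? ✓; end 175 >= 99? ✓ → yes.
C: start 31 <= 531? ✓; start 31 < 182? ✓; end 52 >= 99? ✗ → no.
D: start 292 <= 531? ✓; start 292 < 182? ✗; end 505 >= 99? ✓ → no.
E: start 294 <= 531? ✓; start 294 < 182? ✗; end 392 >= 99? ✓ → no.
F: start 16 <= 531? ✓; start 16 < 182? ✓; end 199 >= 99? ✓ → yes.
J: start 199 <= 531? ✓; start 199 < 182? ✗; end 263 >= 99? ✓ → no.
N: start 289 <= 531? ✓; start 289 < 182? ✗; end 593 >= 99? ✓ → no.
P: start 713 <= 531? ✗; start 713 < 182? ✗; end 740 >= 99? ✓ → no.
R: start 243 <= 531? ✓; start 243 < 182? ✗; end 641 >= 99? ✓ → no.
V: start 217 <= 531? ✓; start 217 < 182? ✗; end 634 >= 99? ✓ → no.
Result: A, B, F.

A, B, F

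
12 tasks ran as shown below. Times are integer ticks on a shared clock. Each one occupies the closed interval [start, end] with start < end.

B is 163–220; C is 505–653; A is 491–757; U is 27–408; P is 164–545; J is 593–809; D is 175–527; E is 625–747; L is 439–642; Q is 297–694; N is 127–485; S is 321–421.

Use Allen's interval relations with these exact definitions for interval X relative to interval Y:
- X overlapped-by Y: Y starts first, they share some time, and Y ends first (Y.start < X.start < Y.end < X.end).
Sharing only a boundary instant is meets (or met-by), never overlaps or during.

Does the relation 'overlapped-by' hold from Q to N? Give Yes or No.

Yes

Q = [297, 694], N = [127, 485].
Actual relation of Q to N: overlapped-by.
Asked whether 'overlapped-by' holds → Yes.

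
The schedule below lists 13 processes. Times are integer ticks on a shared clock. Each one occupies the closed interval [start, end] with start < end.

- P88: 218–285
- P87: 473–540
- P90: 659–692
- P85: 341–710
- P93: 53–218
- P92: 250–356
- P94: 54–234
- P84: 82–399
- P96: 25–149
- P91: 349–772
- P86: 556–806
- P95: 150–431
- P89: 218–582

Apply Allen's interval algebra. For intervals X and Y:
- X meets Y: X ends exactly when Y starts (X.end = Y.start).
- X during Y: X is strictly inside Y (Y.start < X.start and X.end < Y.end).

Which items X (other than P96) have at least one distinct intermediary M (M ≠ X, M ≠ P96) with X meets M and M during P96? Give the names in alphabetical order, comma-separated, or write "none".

none

Target P96 = [25, 149].
Intermediaries M with M during P96: none.
Union: none.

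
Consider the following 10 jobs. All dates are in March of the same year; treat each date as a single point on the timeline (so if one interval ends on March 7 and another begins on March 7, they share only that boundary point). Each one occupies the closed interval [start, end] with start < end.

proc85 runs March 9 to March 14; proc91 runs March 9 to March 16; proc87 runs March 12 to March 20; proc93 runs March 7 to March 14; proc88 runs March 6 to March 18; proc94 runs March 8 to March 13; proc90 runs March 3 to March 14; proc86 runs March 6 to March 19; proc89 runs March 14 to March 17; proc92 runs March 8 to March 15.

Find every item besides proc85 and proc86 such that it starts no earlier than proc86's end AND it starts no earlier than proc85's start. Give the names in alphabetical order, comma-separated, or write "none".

none

Conditions: its start is no earlier than proc86's end (X.start >= March 19) AND its start is no earlier than proc85's start (X.start >= March 9).
proc87: start March 12 >= March 19? ✗; start March 12 >= March 9? ✓ → no.
proc88: start March 6 >= March 19? ✗; start March 6 >= March 9? ✗ → no.
proc89: start March 14 >= March 19? ✗; start March 14 >= March 9? ✓ → no.
proc90: start March 3 >= March 19? ✗; start March 3 >= March 9? ✗ → no.
proc91: start March 9 >= March 19? ✗; start March 9 >= March 9? ✓ → no.
proc92: start March 8 >= March 19? ✗; start March 8 >= March 9? ✗ → no.
proc93: start March 7 >= March 19? ✗; start March 7 >= March 9? ✗ → no.
proc94: start March 8 >= March 19? ✗; start March 8 >= March 9? ✗ → no.
Result: none.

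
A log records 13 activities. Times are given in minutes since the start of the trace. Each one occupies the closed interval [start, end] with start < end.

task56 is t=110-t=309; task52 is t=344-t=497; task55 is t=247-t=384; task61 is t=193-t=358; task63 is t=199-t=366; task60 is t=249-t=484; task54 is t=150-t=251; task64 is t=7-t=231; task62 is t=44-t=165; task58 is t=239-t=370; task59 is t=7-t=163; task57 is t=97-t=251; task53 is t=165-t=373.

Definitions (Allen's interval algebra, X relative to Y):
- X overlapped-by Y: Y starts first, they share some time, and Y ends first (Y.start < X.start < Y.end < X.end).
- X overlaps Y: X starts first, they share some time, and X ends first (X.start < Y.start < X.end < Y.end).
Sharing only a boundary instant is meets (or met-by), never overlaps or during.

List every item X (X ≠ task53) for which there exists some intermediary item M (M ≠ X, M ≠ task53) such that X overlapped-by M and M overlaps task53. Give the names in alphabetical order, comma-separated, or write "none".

Target task53 = [t=165, t=373].
Intermediaries M with M overlaps task53: task54, task56, task57, task64.
Via task54 — items with X overlapped-by task54: task55, task58, task60, task61, task63.
Via task56 — items with X overlapped-by task56: task55, task58, task60, task61, task63.
Via task57 — items with X overlapped-by task57: task55, task56, task58, task60, task61, task63.
Via task64 — items with X overlapped-by task64: task54, task56, task57, task61, task63.
Union: task54, task55, task56, task57, task58, task60, task61, task63.

task54, task55, task56, task57, task58, task60, task61, task63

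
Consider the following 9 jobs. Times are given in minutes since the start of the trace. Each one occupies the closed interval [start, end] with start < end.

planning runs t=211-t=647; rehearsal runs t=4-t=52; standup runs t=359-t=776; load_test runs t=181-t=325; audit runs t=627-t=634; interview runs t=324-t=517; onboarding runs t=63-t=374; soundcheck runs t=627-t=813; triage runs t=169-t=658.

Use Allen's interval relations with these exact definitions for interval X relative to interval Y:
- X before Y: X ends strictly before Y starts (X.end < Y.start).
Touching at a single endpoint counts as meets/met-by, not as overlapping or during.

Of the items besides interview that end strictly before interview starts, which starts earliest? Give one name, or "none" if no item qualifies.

Target interview = [t=324, t=517].
audit [t=627, t=634] → after → excluded.
load_test [t=181, t=325] → overlaps → excluded.
onboarding [t=63, t=374] → overlaps → excluded.
planning [t=211, t=647] → contains → excluded.
rehearsal [t=4, t=52] → before → candidate.
soundcheck [t=627, t=813] → after → excluded.
standup [t=359, t=776] → overlapped-by → excluded.
triage [t=169, t=658] → contains → excluded.
Among candidates, earliest start is t=4 → rehearsal.

rehearsal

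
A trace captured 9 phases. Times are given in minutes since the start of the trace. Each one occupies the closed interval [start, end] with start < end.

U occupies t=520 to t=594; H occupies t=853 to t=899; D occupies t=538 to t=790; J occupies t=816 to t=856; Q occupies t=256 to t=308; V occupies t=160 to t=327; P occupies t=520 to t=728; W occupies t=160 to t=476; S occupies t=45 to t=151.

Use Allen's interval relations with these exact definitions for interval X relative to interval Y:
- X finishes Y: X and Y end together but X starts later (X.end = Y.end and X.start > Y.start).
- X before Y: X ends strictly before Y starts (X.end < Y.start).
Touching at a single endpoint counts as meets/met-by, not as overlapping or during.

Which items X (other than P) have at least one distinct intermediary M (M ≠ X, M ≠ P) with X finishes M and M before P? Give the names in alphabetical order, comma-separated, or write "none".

Target P = [t=520, t=728].
Intermediaries M with M before P: Q, S, V, W.
Via Q — items with X finishes Q: none.
Via S — items with X finishes S: none.
Via V — items with X finishes V: none.
Via W — items with X finishes W: none.
Union: none.

none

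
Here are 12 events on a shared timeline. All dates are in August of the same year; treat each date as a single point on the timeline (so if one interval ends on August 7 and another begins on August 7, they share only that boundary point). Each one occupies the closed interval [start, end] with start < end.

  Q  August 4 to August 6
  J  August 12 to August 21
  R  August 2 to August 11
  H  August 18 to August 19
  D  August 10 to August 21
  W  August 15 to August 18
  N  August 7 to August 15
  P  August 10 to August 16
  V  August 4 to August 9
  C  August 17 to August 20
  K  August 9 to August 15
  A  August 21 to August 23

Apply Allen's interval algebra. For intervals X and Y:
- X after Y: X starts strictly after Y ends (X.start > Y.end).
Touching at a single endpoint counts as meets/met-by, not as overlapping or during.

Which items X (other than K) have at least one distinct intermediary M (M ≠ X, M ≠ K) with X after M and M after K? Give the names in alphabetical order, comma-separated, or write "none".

Target K = [August 9, August 15].
Intermediaries M with M after K: A, C, H.
Via A — items with X after A: none.
Via C — items with X after C: A.
Via H — items with X after H: A.
Union: A.

A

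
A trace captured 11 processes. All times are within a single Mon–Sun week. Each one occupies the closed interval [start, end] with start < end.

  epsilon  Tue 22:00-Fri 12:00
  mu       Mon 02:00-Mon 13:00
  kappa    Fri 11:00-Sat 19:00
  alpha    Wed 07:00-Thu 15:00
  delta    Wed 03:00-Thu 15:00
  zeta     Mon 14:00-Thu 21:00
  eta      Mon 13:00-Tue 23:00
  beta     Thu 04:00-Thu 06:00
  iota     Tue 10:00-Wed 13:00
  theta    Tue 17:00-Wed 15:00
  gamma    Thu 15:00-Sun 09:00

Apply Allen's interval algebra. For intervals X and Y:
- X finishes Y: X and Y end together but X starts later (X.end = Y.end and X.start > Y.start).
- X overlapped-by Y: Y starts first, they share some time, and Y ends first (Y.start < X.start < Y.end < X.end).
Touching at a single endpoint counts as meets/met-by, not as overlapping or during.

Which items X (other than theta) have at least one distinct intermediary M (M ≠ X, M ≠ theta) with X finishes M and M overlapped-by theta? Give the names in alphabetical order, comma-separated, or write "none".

Target theta = [Tue 17:00, Wed 15:00].
Intermediaries M with M overlapped-by theta: alpha, delta, epsilon.
Via alpha — items with X finishes alpha: none.
Via delta — items with X finishes delta: alpha.
Via epsilon — items with X finishes epsilon: none.
Union: alpha.

alpha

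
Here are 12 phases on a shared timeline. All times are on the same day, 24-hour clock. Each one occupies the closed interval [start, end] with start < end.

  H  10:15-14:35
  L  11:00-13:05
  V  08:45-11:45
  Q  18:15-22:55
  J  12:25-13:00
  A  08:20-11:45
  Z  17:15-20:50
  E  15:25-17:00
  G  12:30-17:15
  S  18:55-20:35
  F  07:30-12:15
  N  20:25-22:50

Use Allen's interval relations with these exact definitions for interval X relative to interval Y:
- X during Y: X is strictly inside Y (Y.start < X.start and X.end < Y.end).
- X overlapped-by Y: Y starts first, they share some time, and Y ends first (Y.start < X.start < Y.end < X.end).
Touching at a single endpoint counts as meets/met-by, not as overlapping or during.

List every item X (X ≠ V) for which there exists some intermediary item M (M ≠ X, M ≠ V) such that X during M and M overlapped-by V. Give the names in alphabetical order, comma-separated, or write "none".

Target V = [08:45, 11:45].
Intermediaries M with M overlapped-by V: H, L.
Via H — items with X during H: J, L.
Via L — items with X during L: J.
Union: J, L.

J, L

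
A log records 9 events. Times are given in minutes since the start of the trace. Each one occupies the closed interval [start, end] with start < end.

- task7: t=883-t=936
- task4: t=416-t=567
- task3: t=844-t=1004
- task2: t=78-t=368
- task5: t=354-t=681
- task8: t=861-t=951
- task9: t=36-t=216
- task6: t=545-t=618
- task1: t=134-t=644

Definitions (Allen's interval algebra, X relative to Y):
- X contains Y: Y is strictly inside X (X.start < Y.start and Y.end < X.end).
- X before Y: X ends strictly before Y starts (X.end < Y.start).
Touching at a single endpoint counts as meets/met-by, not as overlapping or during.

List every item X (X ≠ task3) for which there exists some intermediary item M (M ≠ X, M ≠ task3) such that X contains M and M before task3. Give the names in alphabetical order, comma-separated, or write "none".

task1, task5

Target task3 = [t=844, t=1004].
Intermediaries M with M before task3: task1, task2, task4, task5, task6, task9.
Via task1 — items with X contains task1: none.
Via task2 — items with X contains task2: none.
Via task4 — items with X contains task4: task1, task5.
Via task5 — items with X contains task5: none.
Via task6 — items with X contains task6: task1, task5.
Via task9 — items with X contains task9: none.
Union: task1, task5.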